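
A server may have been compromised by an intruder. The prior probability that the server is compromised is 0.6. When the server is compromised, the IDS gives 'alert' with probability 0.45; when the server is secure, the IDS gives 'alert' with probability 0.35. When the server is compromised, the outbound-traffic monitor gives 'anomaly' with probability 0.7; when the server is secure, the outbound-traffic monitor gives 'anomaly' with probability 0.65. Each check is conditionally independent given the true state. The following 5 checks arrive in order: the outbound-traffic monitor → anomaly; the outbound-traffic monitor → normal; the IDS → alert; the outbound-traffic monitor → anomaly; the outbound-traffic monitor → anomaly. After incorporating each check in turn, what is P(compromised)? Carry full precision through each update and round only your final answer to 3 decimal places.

After the outbound-traffic monitor='anomaly': P(compromised) = 0.7·0.6000 / (0.7·0.6000 + 0.65·0.4000) ≈ 0.6176
After the outbound-traffic monitor='normal': P(compromised) = 0.3·0.6176 / (0.3·0.6176 + 0.35·0.3824) ≈ 0.5806
After the IDS='alert': P(compromised) = 0.45·0.5806 / (0.45·0.5806 + 0.35·0.4194) ≈ 0.6403
After the outbound-traffic monitor='anomaly': P(compromised) = 0.7·0.6403 / (0.7·0.6403 + 0.65·0.3597) ≈ 0.6572
After the outbound-traffic monitor='anomaly': P(compromised) = 0.7·0.6572 / (0.7·0.6572 + 0.65·0.3428) ≈ 0.6737

0.674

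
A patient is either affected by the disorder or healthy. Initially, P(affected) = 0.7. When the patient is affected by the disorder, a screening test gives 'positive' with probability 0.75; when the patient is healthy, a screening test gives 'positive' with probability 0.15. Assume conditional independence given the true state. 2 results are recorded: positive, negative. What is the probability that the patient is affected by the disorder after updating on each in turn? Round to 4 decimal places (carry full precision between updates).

0.7743

After 'positive': P(affected) = 0.75·0.7000 / (0.75·0.7000 + 0.15·0.3000) ≈ 0.9211
After 'negative': P(affected) = 0.25·0.9211 / (0.25·0.9211 + 0.85·0.0789) ≈ 0.7743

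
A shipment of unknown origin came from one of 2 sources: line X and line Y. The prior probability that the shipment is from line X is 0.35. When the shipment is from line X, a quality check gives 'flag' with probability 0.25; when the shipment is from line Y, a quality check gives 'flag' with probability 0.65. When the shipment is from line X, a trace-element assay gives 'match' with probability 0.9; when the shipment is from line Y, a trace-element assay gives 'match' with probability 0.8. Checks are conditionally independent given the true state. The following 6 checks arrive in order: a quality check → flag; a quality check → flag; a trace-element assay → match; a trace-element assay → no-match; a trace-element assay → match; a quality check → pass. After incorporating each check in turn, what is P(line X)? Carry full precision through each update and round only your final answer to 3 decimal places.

After a quality check='flag': P(line X) = 0.25·0.3500 / (0.25·0.3500 + 0.65·0.6500) ≈ 0.1716
After a quality check='flag': P(line X) = 0.25·0.1716 / (0.25·0.1716 + 0.65·0.8284) ≈ 0.0738
After a trace-element assay='match': P(line X) = 0.9·0.0738 / (0.9·0.0738 + 0.8·0.9262) ≈ 0.0822
After a trace-element assay='no-match': P(line X) = 0.1·0.0822 / (0.1·0.0822 + 0.2·0.9178) ≈ 0.0429
After a trace-element assay='match': P(line X) = 0.9·0.0429 / (0.9·0.0429 + 0.8·0.9571) ≈ 0.0480
After a quality check='pass': P(line X) = 0.75·0.0480 / (0.75·0.0480 + 0.35·0.9520) ≈ 0.0975

0.097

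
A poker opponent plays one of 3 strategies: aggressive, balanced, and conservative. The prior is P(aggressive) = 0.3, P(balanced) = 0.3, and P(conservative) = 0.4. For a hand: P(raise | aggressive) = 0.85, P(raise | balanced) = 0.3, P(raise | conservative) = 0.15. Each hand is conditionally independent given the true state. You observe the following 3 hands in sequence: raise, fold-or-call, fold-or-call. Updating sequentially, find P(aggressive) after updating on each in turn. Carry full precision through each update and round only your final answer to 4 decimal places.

0.0616

After 'raise': normaliser = 0.85·0.3000 + 0.3·0.3000 + 0.15·0.4000; P(aggressive) ≈ 0.6296, P(balanced) ≈ 0.2222, P(conservative) ≈ 0.1481
After 'fold-or-call': normaliser = 0.15·0.6296 + 0.7·0.2222 + 0.85·0.1481; P(aggressive) ≈ 0.2512, P(balanced) ≈ 0.4138, P(conservative) ≈ 0.3350
After 'fold-or-call': normaliser = 0.15·0.2512 + 0.7·0.4138 + 0.85·0.3350; P(aggressive) ≈ 0.0616, P(balanced) ≈ 0.4732, P(conservative) ≈ 0.4652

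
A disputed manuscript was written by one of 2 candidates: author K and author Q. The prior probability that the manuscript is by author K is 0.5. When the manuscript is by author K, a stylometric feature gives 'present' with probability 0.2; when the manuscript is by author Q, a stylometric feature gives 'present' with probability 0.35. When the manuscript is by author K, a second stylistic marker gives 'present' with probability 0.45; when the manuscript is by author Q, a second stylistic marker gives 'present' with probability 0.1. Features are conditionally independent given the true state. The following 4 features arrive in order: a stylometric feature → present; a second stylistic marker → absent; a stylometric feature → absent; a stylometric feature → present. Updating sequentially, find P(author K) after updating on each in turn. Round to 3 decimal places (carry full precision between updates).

0.197

After a stylometric feature='present': P(author K) = 0.2·0.5000 / (0.2·0.5000 + 0.35·0.5000) ≈ 0.3636
After a second stylistic marker='absent': P(author K) = 0.55·0.3636 / (0.55·0.3636 + 0.9·0.6364) ≈ 0.2588
After a stylometric feature='absent': P(author K) = 0.8·0.2588 / (0.8·0.2588 + 0.65·0.7412) ≈ 0.3006
After a stylometric feature='present': P(author K) = 0.2·0.3006 / (0.2·0.3006 + 0.35·0.6994) ≈ 0.1972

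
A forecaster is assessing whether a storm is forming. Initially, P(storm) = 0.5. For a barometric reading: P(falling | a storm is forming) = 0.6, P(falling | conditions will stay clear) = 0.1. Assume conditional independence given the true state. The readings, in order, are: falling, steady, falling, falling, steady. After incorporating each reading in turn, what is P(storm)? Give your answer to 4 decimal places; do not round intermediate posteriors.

After 'falling': P(storm) = 0.6·0.5000 / (0.6·0.5000 + 0.1·0.5000) ≈ 0.8571
After 'steady': P(storm) = 0.4·0.8571 / (0.4·0.8571 + 0.9·0.1429) ≈ 0.7273
After 'falling': P(storm) = 0.6·0.7273 / (0.6·0.7273 + 0.1·0.2727) ≈ 0.9412
After 'falling': P(storm) = 0.6·0.9412 / (0.6·0.9412 + 0.1·0.0588) ≈ 0.9897
After 'steady': P(storm) = 0.4·0.9897 / (0.4·0.9897 + 0.9·0.0103) ≈ 0.9771

0.9771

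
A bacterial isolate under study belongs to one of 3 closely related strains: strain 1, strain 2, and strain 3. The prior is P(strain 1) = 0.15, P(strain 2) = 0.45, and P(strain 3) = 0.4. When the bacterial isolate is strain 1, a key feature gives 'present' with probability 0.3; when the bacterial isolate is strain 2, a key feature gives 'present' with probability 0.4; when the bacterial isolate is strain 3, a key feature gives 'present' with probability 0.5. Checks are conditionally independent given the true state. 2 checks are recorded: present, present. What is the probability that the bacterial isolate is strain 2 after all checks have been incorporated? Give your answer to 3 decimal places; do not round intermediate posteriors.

After 'present': normaliser = 0.3·0.1500 + 0.4·0.4500 + 0.5·0.4000; P(strain 1) ≈ 0.1059, P(strain 2) ≈ 0.4235, P(strain 3) ≈ 0.4706
After 'present': normaliser = 0.3·0.1059 + 0.4·0.4235 + 0.5·0.4706; P(strain 1) ≈ 0.0728, P(strain 2) ≈ 0.3881, P(strain 3) ≈ 0.5391

0.388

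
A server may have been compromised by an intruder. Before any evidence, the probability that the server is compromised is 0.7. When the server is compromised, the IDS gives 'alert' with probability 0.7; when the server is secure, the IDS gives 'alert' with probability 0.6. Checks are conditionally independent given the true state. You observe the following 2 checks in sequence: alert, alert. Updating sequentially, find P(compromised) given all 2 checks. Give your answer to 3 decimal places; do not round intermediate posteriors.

0.761

Apply Bayes' rule sequentially, carrying P(compromised) forward.
After 'alert': P(compromised) = 0.7·0.7000 / (0.7·0.7000 + 0.6·0.3000) ≈ 0.7313
After 'alert': P(compromised) = 0.7·0.7313 / (0.7·0.7313 + 0.6·0.2687) ≈ 0.7605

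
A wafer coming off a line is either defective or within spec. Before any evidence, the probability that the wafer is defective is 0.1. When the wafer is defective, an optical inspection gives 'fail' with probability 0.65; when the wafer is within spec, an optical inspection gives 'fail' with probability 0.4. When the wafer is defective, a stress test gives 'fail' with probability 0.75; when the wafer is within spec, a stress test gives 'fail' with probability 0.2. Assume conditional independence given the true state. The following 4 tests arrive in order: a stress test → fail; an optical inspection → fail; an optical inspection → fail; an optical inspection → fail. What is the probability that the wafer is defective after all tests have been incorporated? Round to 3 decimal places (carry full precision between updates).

After a stress test='fail': P(defective) = 0.75·0.1000 / (0.75·0.1000 + 0.2·0.9000) ≈ 0.2941
After an optical inspection='fail': P(defective) = 0.65·0.2941 / (0.65·0.2941 + 0.4·0.7059) ≈ 0.4037
After an optical inspection='fail': P(defective) = 0.65·0.4037 / (0.65·0.4037 + 0.4·0.5963) ≈ 0.5239
After an optical inspection='fail': P(defective) = 0.65·0.5239 / (0.65·0.5239 + 0.4·0.4761) ≈ 0.6413

0.641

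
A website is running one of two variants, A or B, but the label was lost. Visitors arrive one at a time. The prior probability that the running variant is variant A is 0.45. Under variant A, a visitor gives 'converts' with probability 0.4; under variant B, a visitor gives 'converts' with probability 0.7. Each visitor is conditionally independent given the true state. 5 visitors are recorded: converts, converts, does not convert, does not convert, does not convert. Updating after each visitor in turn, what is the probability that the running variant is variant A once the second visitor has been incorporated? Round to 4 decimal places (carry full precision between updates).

0.2108

After 'converts': P(A) = 0.4·0.4500 / (0.4·0.4500 + 0.7·0.5500) ≈ 0.3186
After 'converts': P(A) = 0.4·0.3186 / (0.4·0.3186 + 0.7·0.6814) ≈ 0.2108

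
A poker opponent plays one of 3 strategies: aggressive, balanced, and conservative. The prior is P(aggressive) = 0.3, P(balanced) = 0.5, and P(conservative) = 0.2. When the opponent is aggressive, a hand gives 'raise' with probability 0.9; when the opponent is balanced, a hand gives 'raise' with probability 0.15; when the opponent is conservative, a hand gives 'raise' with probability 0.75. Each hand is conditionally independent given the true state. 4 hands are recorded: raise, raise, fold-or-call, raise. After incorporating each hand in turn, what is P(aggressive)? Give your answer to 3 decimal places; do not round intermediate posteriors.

0.493

After 'raise': normaliser = 0.9·0.3000 + 0.15·0.5000 + 0.75·0.2000; P(aggressive) ≈ 0.5455, P(balanced) ≈ 0.1515, P(conservative) ≈ 0.3030
After 'raise': normaliser = 0.9·0.5455 + 0.15·0.1515 + 0.75·0.3030; P(aggressive) ≈ 0.6626, P(balanced) ≈ 0.0307, P(conservative) ≈ 0.3067
After 'fold-or-call': normaliser = 0.1·0.6626 + 0.85·0.0307 + 0.25·0.3067; P(aggressive) ≈ 0.3920, P(balanced) ≈ 0.1543, P(conservative) ≈ 0.4537
After 'raise': normaliser = 0.9·0.3920 + 0.15·0.1543 + 0.75·0.4537; P(aggressive) ≈ 0.4926, P(balanced) ≈ 0.0323, P(conservative) ≈ 0.4751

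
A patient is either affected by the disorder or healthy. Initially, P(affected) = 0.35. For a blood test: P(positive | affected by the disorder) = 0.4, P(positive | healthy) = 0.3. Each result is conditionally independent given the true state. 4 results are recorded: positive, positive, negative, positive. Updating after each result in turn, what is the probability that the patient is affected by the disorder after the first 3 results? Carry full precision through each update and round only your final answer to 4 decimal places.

After 'positive': P(affected) = 0.4·0.3500 / (0.4·0.3500 + 0.3·0.6500) ≈ 0.4179
After 'positive': P(affected) = 0.4·0.4179 / (0.4·0.4179 + 0.3·0.5821) ≈ 0.4891
After 'negative': P(affected) = 0.6·0.4891 / (0.6·0.4891 + 0.7·0.5109) ≈ 0.4507

0.4507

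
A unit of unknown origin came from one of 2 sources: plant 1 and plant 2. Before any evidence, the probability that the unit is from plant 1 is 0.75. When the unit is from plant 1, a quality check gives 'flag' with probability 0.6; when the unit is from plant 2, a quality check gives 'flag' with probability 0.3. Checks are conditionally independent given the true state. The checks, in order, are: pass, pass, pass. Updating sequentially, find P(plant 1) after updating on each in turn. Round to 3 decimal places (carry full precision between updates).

0.359

After 'pass': P(plant 1) = 0.4·0.7500 / (0.4·0.7500 + 0.7·0.2500) ≈ 0.6316
After 'pass': P(plant 1) = 0.4·0.6316 / (0.4·0.6316 + 0.7·0.3684) ≈ 0.4948
After 'pass': P(plant 1) = 0.4·0.4948 / (0.4·0.4948 + 0.7·0.5052) ≈ 0.3589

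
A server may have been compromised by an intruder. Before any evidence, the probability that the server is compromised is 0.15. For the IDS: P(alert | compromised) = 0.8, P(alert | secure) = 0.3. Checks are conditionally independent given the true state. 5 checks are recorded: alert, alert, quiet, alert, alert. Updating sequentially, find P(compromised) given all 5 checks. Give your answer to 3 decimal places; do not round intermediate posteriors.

0.718

After 'alert': P(compromised) = 0.8·0.1500 / (0.8·0.1500 + 0.3·0.8500) ≈ 0.3200
After 'alert': P(compromised) = 0.8·0.3200 / (0.8·0.3200 + 0.3·0.6800) ≈ 0.5565
After 'quiet': P(compromised) = 0.2·0.5565 / (0.2·0.5565 + 0.7·0.4435) ≈ 0.2639
After 'alert': P(compromised) = 0.8·0.2639 / (0.8·0.2639 + 0.3·0.7361) ≈ 0.4888
After 'alert': P(compromised) = 0.8·0.4888 / (0.8·0.4888 + 0.3·0.5112) ≈ 0.7183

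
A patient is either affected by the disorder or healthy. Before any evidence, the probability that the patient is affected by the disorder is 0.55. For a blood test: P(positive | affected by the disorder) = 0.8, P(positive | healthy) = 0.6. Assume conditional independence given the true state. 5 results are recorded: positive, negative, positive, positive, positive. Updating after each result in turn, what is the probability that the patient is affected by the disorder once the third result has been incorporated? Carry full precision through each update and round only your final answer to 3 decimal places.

After 'positive': P(affected) = 0.8·0.5500 / (0.8·0.5500 + 0.6·0.4500) ≈ 0.6197
After 'negative': P(affected) = 0.2·0.6197 / (0.2·0.6197 + 0.4·0.3803) ≈ 0.4490
After 'positive': P(affected) = 0.8·0.4490 / (0.8·0.4490 + 0.6·0.5510) ≈ 0.5207

0.521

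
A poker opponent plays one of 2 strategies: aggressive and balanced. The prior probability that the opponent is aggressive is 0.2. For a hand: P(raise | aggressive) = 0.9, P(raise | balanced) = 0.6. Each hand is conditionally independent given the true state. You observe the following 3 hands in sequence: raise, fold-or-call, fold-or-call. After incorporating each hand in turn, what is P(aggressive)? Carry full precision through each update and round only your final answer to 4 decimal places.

0.0229

After 'raise': P(aggressive) = 0.9·0.2000 / (0.9·0.2000 + 0.6·0.8000) ≈ 0.2727
After 'fold-or-call': P(aggressive) = 0.1·0.2727 / (0.1·0.2727 + 0.4·0.7273) ≈ 0.0857
After 'fold-or-call': P(aggressive) = 0.1·0.0857 / (0.1·0.0857 + 0.4·0.9143) ≈ 0.0229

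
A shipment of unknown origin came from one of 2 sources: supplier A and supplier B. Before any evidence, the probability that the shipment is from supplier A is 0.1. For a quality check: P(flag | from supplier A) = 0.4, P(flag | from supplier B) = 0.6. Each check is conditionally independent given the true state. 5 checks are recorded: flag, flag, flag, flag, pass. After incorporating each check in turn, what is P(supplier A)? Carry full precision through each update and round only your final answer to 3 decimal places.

Apply Bayes' rule sequentially, carrying P(supplier A) forward.
After 'flag': P(supplier A) = 0.4·0.1000 / (0.4·0.1000 + 0.6·0.9000) ≈ 0.0690
After 'flag': P(supplier A) = 0.4·0.0690 / (0.4·0.0690 + 0.6·0.9310) ≈ 0.0471
After 'flag': P(supplier A) = 0.4·0.0471 / (0.4·0.0471 + 0.6·0.9529) ≈ 0.0319
After 'flag': P(supplier A) = 0.4·0.0319 / (0.4·0.0319 + 0.6·0.9681) ≈ 0.0215
After 'pass': P(supplier A) = 0.6·0.0215 / (0.6·0.0215 + 0.4·0.9785) ≈ 0.0319

0.032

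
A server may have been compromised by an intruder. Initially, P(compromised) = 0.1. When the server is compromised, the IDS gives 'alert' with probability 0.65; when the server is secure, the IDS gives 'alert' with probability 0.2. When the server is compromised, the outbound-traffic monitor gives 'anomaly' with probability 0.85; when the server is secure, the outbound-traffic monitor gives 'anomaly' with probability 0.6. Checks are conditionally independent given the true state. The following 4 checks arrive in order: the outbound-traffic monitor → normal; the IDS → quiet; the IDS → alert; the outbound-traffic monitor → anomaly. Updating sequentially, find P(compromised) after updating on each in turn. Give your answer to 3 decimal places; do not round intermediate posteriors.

0.077

After the outbound-traffic monitor='normal': P(compromised) = 0.15·0.1000 / (0.15·0.1000 + 0.4·0.9000) ≈ 0.0400
After the IDS='quiet': P(compromised) = 0.35·0.0400 / (0.35·0.0400 + 0.8·0.9600) ≈ 0.0179
After the IDS='alert': P(compromised) = 0.65·0.0179 / (0.65·0.0179 + 0.2·0.9821) ≈ 0.0559
After the outbound-traffic monitor='anomaly': P(compromised) = 0.85·0.0559 / (0.85·0.0559 + 0.6·0.9441) ≈ 0.0774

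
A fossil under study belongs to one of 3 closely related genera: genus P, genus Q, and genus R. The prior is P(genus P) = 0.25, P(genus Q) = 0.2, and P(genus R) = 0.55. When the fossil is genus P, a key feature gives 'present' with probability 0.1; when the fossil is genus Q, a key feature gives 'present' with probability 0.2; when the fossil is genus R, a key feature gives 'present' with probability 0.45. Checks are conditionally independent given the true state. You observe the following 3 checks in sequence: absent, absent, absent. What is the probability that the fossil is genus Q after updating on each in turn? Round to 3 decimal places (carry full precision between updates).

0.272

After 'absent': normaliser = 0.9·0.2500 + 0.8·0.2000 + 0.55·0.5500; P(genus P) ≈ 0.3273, P(genus Q) ≈ 0.2327, P(genus R) ≈ 0.4400
After 'absent': normaliser = 0.9·0.3273 + 0.8·0.2327 + 0.55·0.4400; P(genus P) ≈ 0.4075, P(genus Q) ≈ 0.2576, P(genus R) ≈ 0.3348
After 'absent': normaliser = 0.9·0.4075 + 0.8·0.2576 + 0.55·0.3348; P(genus P) ≈ 0.4845, P(genus Q) ≈ 0.2722, P(genus R) ≈ 0.2433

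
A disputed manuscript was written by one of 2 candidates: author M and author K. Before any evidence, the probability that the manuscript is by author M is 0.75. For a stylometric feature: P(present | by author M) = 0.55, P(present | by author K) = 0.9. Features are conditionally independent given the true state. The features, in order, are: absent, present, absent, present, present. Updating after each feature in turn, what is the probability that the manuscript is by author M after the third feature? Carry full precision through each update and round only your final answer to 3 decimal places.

0.974

After 'absent': P(author M) = 0.45·0.7500 / (0.45·0.7500 + 0.1·0.2500) ≈ 0.9310
After 'present': P(author M) = 0.55·0.9310 / (0.55·0.9310 + 0.9·0.0690) ≈ 0.8919
After 'absent': P(author M) = 0.45·0.8919 / (0.45·0.8919 + 0.1·0.1081) ≈ 0.9738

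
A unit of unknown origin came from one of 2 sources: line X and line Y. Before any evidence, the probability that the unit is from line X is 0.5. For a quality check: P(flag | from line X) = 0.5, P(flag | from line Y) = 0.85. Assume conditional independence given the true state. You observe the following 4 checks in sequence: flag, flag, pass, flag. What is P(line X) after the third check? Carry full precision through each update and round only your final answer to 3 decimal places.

After 'flag': P(line X) = 0.5·0.5000 / (0.5·0.5000 + 0.85·0.5000) ≈ 0.3704
After 'flag': P(line X) = 0.5·0.3704 / (0.5·0.3704 + 0.85·0.6296) ≈ 0.2571
After 'pass': P(line X) = 0.5·0.2571 / (0.5·0.2571 + 0.15·0.7429) ≈ 0.5356

0.536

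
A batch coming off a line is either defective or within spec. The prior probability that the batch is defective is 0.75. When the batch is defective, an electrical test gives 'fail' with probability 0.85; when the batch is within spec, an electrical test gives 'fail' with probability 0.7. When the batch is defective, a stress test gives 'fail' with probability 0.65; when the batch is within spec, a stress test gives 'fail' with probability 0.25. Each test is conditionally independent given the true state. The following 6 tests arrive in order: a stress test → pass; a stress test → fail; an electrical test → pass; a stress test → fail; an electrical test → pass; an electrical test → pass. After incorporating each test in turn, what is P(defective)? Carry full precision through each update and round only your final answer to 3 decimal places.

0.542

After a stress test='pass': P(defective) = 0.35·0.7500 / (0.35·0.7500 + 0.75·0.2500) ≈ 0.5833
After a stress test='fail': P(defective) = 0.65·0.5833 / (0.65·0.5833 + 0.25·0.4167) ≈ 0.7845
After an electrical test='pass': P(defective) = 0.15·0.7845 / (0.15·0.7845 + 0.3·0.2155) ≈ 0.6454
After a stress test='fail': P(defective) = 0.65·0.6454 / (0.65·0.6454 + 0.25·0.3546) ≈ 0.8255
After an electrical test='pass': P(defective) = 0.15·0.8255 / (0.15·0.8255 + 0.3·0.1745) ≈ 0.7029
After an electrical test='pass': P(defective) = 0.15·0.7029 / (0.15·0.7029 + 0.3·0.2971) ≈ 0.5419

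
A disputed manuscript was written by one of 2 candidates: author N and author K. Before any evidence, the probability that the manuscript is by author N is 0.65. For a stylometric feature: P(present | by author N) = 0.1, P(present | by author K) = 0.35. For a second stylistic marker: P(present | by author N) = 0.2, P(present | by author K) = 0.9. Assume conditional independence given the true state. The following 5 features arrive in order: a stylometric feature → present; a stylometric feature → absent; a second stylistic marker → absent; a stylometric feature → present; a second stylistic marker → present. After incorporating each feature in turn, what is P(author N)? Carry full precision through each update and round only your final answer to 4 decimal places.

0.2718

After a stylometric feature='present': P(author N) = 0.1·0.6500 / (0.1·0.6500 + 0.35·0.3500) ≈ 0.3467
After a stylometric feature='absent': P(author N) = 0.9·0.3467 / (0.9·0.3467 + 0.65·0.6533) ≈ 0.4235
After a second stylistic marker='absent': P(author N) = 0.8·0.4235 / (0.8·0.4235 + 0.1·0.5765) ≈ 0.8546
After a stylometric feature='present': P(author N) = 0.1·0.8546 / (0.1·0.8546 + 0.35·0.1454) ≈ 0.6268
After a second stylistic marker='present': P(author N) = 0.2·0.6268 / (0.2·0.6268 + 0.9·0.3732) ≈ 0.2718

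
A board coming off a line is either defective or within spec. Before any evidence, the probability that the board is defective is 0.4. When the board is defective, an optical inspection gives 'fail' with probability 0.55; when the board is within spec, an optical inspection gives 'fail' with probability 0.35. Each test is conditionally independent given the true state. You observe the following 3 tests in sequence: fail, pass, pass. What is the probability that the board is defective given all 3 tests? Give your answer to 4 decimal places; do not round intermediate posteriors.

After 'fail': P(defective) = 0.55·0.4000 / (0.55·0.4000 + 0.35·0.6000) ≈ 0.5116
After 'pass': P(defective) = 0.45·0.5116 / (0.45·0.5116 + 0.65·0.4884) ≈ 0.4204
After 'pass': P(defective) = 0.45·0.4204 / (0.45·0.4204 + 0.65·0.5796) ≈ 0.3343

0.3343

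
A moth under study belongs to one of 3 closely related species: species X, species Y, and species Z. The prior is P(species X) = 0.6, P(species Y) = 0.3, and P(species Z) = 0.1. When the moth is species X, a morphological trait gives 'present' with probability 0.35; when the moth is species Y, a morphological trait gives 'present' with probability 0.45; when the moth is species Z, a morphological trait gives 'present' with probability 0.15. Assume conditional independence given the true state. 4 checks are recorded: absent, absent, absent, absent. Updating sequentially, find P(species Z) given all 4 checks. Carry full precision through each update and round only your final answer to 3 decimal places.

0.280

Apply Bayes' rule sequentially, carrying P(species Z) forward.
After 'absent': normaliser = 0.65·0.6000 + 0.55·0.3000 + 0.85·0.1000; P(species X) ≈ 0.6094, P(species Y) ≈ 0.2578, P(species Z) ≈ 0.1328
After 'absent': normaliser = 0.65·0.6094 + 0.55·0.2578 + 0.85·0.1328; P(species X) ≈ 0.6086, P(species Y) ≈ 0.2179, P(species Z) ≈ 0.1735
After 'absent': normaliser = 0.65·0.6086 + 0.55·0.2179 + 0.85·0.1735; P(species X) ≈ 0.5968, P(species Y) ≈ 0.1808, P(species Z) ≈ 0.2224
After 'absent': normaliser = 0.65·0.5968 + 0.55·0.1808 + 0.85·0.2224; P(species X) ≈ 0.5735, P(species Y) ≈ 0.1470, P(species Z) ≈ 0.2795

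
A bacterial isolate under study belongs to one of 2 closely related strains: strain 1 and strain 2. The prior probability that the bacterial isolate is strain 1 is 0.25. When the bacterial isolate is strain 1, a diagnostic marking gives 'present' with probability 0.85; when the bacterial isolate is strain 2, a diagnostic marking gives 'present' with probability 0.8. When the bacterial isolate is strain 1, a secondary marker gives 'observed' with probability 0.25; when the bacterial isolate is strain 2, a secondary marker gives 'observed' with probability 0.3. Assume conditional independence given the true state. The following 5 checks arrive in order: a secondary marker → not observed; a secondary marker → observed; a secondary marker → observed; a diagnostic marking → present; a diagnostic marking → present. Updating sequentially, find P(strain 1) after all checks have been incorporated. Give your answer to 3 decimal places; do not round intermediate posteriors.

0.219

After a secondary marker='not observed': P(strain 1) = 0.75·0.2500 / (0.75·0.2500 + 0.7·0.7500) ≈ 0.2632
After a secondary marker='observed': P(strain 1) = 0.25·0.2632 / (0.25·0.2632 + 0.3·0.7368) ≈ 0.2294
After a secondary marker='observed': P(strain 1) = 0.25·0.2294 / (0.25·0.2294 + 0.3·0.7706) ≈ 0.1987
After a diagnostic marking='present': P(strain 1) = 0.85·0.1987 / (0.85·0.1987 + 0.8·0.8013) ≈ 0.2086
After a diagnostic marking='present': P(strain 1) = 0.85·0.2086 / (0.85·0.2086 + 0.8·0.7914) ≈ 0.2187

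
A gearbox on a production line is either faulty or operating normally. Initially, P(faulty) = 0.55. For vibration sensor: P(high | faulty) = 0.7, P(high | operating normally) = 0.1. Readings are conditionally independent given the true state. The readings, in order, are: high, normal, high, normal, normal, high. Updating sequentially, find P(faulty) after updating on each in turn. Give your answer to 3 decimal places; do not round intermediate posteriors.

0.939

After 'high': P(faulty) = 0.7·0.5500 / (0.7·0.5500 + 0.1·0.4500) ≈ 0.8953
After 'normal': P(faulty) = 0.3·0.8953 / (0.3·0.8953 + 0.9·0.1047) ≈ 0.7404
After 'high': P(faulty) = 0.7·0.7404 / (0.7·0.7404 + 0.1·0.2596) ≈ 0.9523
After 'normal': P(faulty) = 0.3·0.9523 / (0.3·0.9523 + 0.9·0.0477) ≈ 0.8694
After 'normal': P(faulty) = 0.3·0.8694 / (0.3·0.8694 + 0.9·0.1306) ≈ 0.6893
After 'high': P(faulty) = 0.7·0.6893 / (0.7·0.6893 + 0.1·0.3107) ≈ 0.9395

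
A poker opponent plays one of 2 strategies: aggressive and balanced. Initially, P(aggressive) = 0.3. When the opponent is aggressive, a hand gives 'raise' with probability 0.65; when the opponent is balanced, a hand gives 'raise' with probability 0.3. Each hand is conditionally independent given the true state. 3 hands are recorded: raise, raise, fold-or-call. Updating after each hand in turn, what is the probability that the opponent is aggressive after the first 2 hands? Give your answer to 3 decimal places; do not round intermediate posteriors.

After 'raise': P(aggressive) = 0.65·0.3000 / (0.65·0.3000 + 0.3·0.7000) ≈ 0.4815
After 'raise': P(aggressive) = 0.65·0.4815 / (0.65·0.4815 + 0.3·0.5185) ≈ 0.6680

0.668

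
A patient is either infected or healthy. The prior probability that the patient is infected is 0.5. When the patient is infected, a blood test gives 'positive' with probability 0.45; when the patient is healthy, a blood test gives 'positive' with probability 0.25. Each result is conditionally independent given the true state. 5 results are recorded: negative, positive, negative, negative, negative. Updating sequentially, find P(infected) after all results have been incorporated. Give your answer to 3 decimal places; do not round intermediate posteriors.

After 'negative': P(infected) = 0.55·0.5000 / (0.55·0.5000 + 0.75·0.5000) ≈ 0.4231
After 'positive': P(infected) = 0.45·0.4231 / (0.45·0.4231 + 0.25·0.5769) ≈ 0.5690
After 'negative': P(infected) = 0.55·0.5690 / (0.55·0.5690 + 0.75·0.4310) ≈ 0.4919
After 'negative': P(infected) = 0.55·0.4919 / (0.55·0.4919 + 0.75·0.5081) ≈ 0.4152
After 'negative': P(infected) = 0.55·0.4152 / (0.55·0.4152 + 0.75·0.5848) ≈ 0.3424

0.342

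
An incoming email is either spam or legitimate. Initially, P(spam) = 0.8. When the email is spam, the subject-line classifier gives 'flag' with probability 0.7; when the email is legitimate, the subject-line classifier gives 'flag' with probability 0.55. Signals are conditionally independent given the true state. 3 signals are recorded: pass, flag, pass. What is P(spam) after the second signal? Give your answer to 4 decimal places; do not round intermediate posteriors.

Apply Bayes' rule sequentially, carrying P(spam) forward.
After 'pass': P(spam) = 0.3·0.8000 / (0.3·0.8000 + 0.45·0.2000) ≈ 0.7273
After 'flag': P(spam) = 0.7·0.7273 / (0.7·0.7273 + 0.55·0.2727) ≈ 0.7724

0.7724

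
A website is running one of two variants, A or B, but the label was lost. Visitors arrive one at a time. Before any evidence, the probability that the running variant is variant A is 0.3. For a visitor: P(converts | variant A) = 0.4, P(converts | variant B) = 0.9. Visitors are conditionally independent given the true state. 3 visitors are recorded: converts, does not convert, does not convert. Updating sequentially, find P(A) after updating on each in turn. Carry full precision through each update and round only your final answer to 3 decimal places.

Apply Bayes' rule sequentially, carrying P(A) forward.
After 'converts': P(A) = 0.4·0.3000 / (0.4·0.3000 + 0.9·0.7000) ≈ 0.1600
After 'does not convert': P(A) = 0.6·0.1600 / (0.6·0.1600 + 0.1·0.8400) ≈ 0.5333
After 'does not convert': P(A) = 0.6·0.5333 / (0.6·0.5333 + 0.1·0.4667) ≈ 0.8727

0.873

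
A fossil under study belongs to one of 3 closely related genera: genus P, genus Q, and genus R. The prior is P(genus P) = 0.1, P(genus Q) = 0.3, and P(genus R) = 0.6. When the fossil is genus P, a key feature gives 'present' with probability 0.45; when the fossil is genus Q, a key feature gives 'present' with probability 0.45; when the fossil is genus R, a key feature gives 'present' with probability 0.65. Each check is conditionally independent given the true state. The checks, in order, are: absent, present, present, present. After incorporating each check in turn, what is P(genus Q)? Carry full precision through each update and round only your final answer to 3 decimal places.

Apply Bayes' rule sequentially, carrying P(genus Q) forward.
After 'absent': normaliser = 0.55·0.1000 + 0.55·0.3000 + 0.35·0.6000; P(genus P) ≈ 0.1279, P(genus Q) ≈ 0.3837, P(genus R) ≈ 0.4884
After 'present': normaliser = 0.45·0.1279 + 0.45·0.3837 + 0.65·0.4884; P(genus P) ≈ 0.1051, P(genus Q) ≈ 0.3153, P(genus R) ≈ 0.5796
After 'present': normaliser = 0.45·0.1051 + 0.45·0.3153 + 0.65·0.5796; P(genus P) ≈ 0.0836, P(genus Q) ≈ 0.2507, P(genus R) ≈ 0.6657
After 'present': normaliser = 0.45·0.0836 + 0.45·0.2507 + 0.65·0.6657; P(genus P) ≈ 0.0645, P(genus Q) ≈ 0.1935, P(genus R) ≈ 0.7421

0.193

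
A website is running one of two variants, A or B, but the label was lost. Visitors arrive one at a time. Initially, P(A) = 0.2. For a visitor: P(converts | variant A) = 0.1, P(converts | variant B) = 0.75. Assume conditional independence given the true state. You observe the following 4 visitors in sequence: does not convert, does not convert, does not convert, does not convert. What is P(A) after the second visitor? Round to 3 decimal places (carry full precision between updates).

0.764

After 'does not convert': P(A) = 0.9·0.2000 / (0.9·0.2000 + 0.25·0.8000) ≈ 0.4737
After 'does not convert': P(A) = 0.9·0.4737 / (0.9·0.4737 + 0.25·0.5263) ≈ 0.7642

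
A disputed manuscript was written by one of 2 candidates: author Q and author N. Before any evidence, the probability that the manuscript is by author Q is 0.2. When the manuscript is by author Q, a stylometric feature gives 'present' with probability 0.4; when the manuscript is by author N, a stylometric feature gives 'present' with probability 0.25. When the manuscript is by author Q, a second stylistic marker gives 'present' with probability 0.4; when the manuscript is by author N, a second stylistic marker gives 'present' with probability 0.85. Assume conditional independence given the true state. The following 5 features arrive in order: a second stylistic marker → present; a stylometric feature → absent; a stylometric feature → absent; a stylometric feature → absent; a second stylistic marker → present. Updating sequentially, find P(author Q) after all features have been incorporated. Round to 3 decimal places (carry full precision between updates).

0.028

After a second stylistic marker='present': P(author Q) = 0.4·0.2000 / (0.4·0.2000 + 0.85·0.8000) ≈ 0.1053
After a stylometric feature='absent': P(author Q) = 0.6·0.1053 / (0.6·0.1053 + 0.75·0.8947) ≈ 0.0860
After a stylometric feature='absent': P(author Q) = 0.6·0.0860 / (0.6·0.0860 + 0.75·0.9140) ≈ 0.0700
After a stylometric feature='absent': P(author Q) = 0.6·0.0700 / (0.6·0.0700 + 0.75·0.9300) ≈ 0.0568
After a second stylistic marker='present': P(author Q) = 0.4·0.0568 / (0.4·0.0568 + 0.85·0.9432) ≈ 0.0276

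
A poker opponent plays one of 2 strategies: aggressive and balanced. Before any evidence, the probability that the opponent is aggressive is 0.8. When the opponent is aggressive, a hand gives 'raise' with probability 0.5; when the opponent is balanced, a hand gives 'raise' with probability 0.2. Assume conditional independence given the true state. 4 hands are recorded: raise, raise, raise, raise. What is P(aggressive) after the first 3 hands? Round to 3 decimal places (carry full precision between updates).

0.984

After 'raise': P(aggressive) = 0.5·0.8000 / (0.5·0.8000 + 0.2·0.2000) ≈ 0.9091
After 'raise': P(aggressive) = 0.5·0.9091 / (0.5·0.9091 + 0.2·0.0909) ≈ 0.9615
After 'raise': P(aggressive) = 0.5·0.9615 / (0.5·0.9615 + 0.2·0.0385) ≈ 0.9843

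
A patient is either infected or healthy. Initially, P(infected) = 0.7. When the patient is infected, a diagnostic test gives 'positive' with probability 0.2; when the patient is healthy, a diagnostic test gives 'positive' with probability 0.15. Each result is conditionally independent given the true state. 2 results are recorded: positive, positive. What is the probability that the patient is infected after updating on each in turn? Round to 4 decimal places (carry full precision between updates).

0.8058

Each posterior becomes the prior for the next update.
After 'positive': P(infected) = 0.2·0.7000 / (0.2·0.7000 + 0.15·0.3000) ≈ 0.7568
After 'positive': P(infected) = 0.2·0.7568 / (0.2·0.7568 + 0.15·0.2432) ≈ 0.8058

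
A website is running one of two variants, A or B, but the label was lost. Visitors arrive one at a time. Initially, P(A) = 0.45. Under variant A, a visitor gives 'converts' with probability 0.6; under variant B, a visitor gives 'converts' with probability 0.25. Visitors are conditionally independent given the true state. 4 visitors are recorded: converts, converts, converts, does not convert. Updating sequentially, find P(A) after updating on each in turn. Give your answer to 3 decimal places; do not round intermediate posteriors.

Each posterior becomes the prior for the next update.
After 'converts': P(A) = 0.6·0.4500 / (0.6·0.4500 + 0.25·0.5500) ≈ 0.6626
After 'converts': P(A) = 0.6·0.6626 / (0.6·0.6626 + 0.25·0.3374) ≈ 0.8250
After 'converts': P(A) = 0.6·0.8250 / (0.6·0.8250 + 0.25·0.1750) ≈ 0.9188
After 'does not convert': P(A) = 0.4·0.9188 / (0.4·0.9188 + 0.75·0.0812) ≈ 0.8578

0.858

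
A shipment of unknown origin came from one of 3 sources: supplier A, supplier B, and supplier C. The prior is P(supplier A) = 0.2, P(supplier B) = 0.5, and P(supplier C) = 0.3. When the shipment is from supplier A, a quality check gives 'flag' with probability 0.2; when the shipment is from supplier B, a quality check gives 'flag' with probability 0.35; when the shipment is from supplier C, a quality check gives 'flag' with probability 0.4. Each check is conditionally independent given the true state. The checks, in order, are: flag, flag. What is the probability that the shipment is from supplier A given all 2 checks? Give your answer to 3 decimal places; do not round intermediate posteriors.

Each posterior becomes the prior for the next update.
After 'flag': normaliser = 0.2·0.2000 + 0.35·0.5000 + 0.4·0.3000; P(supplier A) ≈ 0.1194, P(supplier B) ≈ 0.5224, P(supplier C) ≈ 0.3582
After 'flag': normaliser = 0.2·0.1194 + 0.35·0.5224 + 0.4·0.3582; P(supplier A) ≈ 0.0682, P(supplier B) ≈ 0.5224, P(supplier C) ≈ 0.4094

0.068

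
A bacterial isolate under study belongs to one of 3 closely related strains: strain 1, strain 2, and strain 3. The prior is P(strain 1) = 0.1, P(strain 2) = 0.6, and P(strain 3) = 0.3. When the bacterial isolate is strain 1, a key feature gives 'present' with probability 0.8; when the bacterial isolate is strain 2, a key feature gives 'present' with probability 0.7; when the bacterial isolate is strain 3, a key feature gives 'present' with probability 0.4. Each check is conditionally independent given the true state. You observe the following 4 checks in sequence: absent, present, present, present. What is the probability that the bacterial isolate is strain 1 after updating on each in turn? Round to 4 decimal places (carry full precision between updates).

0.1226

After 'absent': normaliser = 0.2·0.1000 + 0.3·0.6000 + 0.6·0.3000; P(strain 1) ≈ 0.0526, P(strain 2) ≈ 0.4737, P(strain 3) ≈ 0.4737
After 'present': normaliser = 0.8·0.0526 + 0.7·0.4737 + 0.4·0.4737; P(strain 1) ≈ 0.0748, P(strain 2) ≈ 0.5888, P(strain 3) ≈ 0.3364
After 'present': normaliser = 0.8·0.0748 + 0.7·0.5888 + 0.4·0.3364; P(strain 1) ≈ 0.0986, P(strain 2) ≈ 0.6795, P(strain 3) ≈ 0.2219
After 'present': normaliser = 0.8·0.0986 + 0.7·0.6795 + 0.4·0.2219; P(strain 1) ≈ 0.1226, P(strain 2) ≈ 0.7394, P(strain 3) ≈ 0.1380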